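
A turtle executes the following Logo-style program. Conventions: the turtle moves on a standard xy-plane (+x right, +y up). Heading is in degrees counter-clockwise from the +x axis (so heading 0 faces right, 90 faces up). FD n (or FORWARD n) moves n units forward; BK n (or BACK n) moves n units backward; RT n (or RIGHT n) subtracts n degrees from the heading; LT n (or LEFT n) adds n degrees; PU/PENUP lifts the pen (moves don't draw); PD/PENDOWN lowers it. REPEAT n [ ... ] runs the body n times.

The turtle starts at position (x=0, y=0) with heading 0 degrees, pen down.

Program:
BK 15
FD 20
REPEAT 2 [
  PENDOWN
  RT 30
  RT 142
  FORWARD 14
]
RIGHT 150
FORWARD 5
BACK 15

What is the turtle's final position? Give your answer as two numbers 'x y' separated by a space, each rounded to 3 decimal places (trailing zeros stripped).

Executing turtle program step by step:
Start: pos=(0,0), heading=0, pen down
BK 15: (0,0) -> (-15,0) [heading=0, draw]
FD 20: (-15,0) -> (5,0) [heading=0, draw]
REPEAT 2 [
  -- iteration 1/2 --
  PD: pen down
  RT 30: heading 0 -> 330
  RT 142: heading 330 -> 188
  FD 14: (5,0) -> (-8.864,-1.948) [heading=188, draw]
  -- iteration 2/2 --
  PD: pen down
  RT 30: heading 188 -> 158
  RT 142: heading 158 -> 16
  FD 14: (-8.864,-1.948) -> (4.594,1.91) [heading=16, draw]
]
RT 150: heading 16 -> 226
FD 5: (4.594,1.91) -> (1.121,-1.686) [heading=226, draw]
BK 15: (1.121,-1.686) -> (11.54,9.104) [heading=226, draw]
Final: pos=(11.54,9.104), heading=226, 6 segment(s) drawn

Answer: 11.54 9.104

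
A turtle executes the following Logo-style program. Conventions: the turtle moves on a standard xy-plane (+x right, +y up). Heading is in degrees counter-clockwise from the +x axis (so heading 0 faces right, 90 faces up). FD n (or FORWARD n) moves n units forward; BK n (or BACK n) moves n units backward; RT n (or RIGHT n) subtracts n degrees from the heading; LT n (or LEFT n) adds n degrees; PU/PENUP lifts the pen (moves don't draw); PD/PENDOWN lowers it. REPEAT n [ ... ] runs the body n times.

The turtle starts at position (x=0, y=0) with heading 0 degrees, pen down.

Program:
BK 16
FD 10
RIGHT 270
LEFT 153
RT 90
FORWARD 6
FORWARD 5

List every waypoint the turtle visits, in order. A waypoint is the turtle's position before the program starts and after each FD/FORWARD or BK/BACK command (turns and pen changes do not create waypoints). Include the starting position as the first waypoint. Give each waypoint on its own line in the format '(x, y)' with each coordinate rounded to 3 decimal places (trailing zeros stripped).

Answer: (0, 0)
(-16, 0)
(-6, 0)
(-11.346, 2.724)
(-15.801, 4.994)

Derivation:
Executing turtle program step by step:
Start: pos=(0,0), heading=0, pen down
BK 16: (0,0) -> (-16,0) [heading=0, draw]
FD 10: (-16,0) -> (-6,0) [heading=0, draw]
RT 270: heading 0 -> 90
LT 153: heading 90 -> 243
RT 90: heading 243 -> 153
FD 6: (-6,0) -> (-11.346,2.724) [heading=153, draw]
FD 5: (-11.346,2.724) -> (-15.801,4.994) [heading=153, draw]
Final: pos=(-15.801,4.994), heading=153, 4 segment(s) drawn
Waypoints (5 total):
(0, 0)
(-16, 0)
(-6, 0)
(-11.346, 2.724)
(-15.801, 4.994)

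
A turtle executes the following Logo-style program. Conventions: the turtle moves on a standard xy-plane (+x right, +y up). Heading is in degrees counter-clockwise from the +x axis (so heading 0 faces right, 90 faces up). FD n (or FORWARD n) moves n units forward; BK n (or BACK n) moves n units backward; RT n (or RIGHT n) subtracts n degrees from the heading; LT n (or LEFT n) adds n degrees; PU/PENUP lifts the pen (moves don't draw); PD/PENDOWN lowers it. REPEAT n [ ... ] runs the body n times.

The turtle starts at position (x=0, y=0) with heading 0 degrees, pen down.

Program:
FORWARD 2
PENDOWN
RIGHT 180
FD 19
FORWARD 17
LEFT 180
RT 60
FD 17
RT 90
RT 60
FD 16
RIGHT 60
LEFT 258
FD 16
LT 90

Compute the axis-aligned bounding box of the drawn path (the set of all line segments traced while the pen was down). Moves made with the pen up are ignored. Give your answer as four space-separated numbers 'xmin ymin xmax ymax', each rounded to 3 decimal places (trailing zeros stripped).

Answer: -39.356 -14.722 2 0

Derivation:
Executing turtle program step by step:
Start: pos=(0,0), heading=0, pen down
FD 2: (0,0) -> (2,0) [heading=0, draw]
PD: pen down
RT 180: heading 0 -> 180
FD 19: (2,0) -> (-17,0) [heading=180, draw]
FD 17: (-17,0) -> (-34,0) [heading=180, draw]
LT 180: heading 180 -> 0
RT 60: heading 0 -> 300
FD 17: (-34,0) -> (-25.5,-14.722) [heading=300, draw]
RT 90: heading 300 -> 210
RT 60: heading 210 -> 150
FD 16: (-25.5,-14.722) -> (-39.356,-6.722) [heading=150, draw]
RT 60: heading 150 -> 90
LT 258: heading 90 -> 348
FD 16: (-39.356,-6.722) -> (-23.706,-10.049) [heading=348, draw]
LT 90: heading 348 -> 78
Final: pos=(-23.706,-10.049), heading=78, 6 segment(s) drawn

Segment endpoints: x in {-39.356, -34, -25.5, -23.706, -17, 0, 2}, y in {-14.722, -10.049, -6.722, 0, 0, 0}
xmin=-39.356, ymin=-14.722, xmax=2, ymax=0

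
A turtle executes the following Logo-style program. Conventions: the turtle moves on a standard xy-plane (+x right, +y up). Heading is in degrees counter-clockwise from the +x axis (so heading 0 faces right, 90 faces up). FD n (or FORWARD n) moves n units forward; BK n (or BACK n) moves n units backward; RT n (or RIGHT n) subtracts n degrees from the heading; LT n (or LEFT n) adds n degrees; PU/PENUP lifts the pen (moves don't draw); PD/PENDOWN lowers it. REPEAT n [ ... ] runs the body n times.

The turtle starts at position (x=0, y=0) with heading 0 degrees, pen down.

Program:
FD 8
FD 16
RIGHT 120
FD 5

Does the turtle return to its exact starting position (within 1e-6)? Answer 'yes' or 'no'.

Answer: no

Derivation:
Executing turtle program step by step:
Start: pos=(0,0), heading=0, pen down
FD 8: (0,0) -> (8,0) [heading=0, draw]
FD 16: (8,0) -> (24,0) [heading=0, draw]
RT 120: heading 0 -> 240
FD 5: (24,0) -> (21.5,-4.33) [heading=240, draw]
Final: pos=(21.5,-4.33), heading=240, 3 segment(s) drawn

Start position: (0, 0)
Final position: (21.5, -4.33)
Distance = 21.932; >= 1e-6 -> NOT closed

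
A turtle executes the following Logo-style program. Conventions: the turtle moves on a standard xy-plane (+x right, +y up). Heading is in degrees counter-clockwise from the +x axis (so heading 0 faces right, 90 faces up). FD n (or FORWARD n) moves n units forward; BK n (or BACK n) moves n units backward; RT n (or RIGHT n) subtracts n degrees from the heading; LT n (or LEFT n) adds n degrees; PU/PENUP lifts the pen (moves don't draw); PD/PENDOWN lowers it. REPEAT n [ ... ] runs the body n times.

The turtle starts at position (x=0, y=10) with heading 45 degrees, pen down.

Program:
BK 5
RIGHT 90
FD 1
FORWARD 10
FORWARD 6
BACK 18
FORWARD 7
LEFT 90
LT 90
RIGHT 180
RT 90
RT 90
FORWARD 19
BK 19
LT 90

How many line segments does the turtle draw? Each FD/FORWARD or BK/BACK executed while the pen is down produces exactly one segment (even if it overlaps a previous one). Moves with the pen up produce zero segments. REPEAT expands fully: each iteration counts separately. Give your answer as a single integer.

Answer: 8

Derivation:
Executing turtle program step by step:
Start: pos=(0,10), heading=45, pen down
BK 5: (0,10) -> (-3.536,6.464) [heading=45, draw]
RT 90: heading 45 -> 315
FD 1: (-3.536,6.464) -> (-2.828,5.757) [heading=315, draw]
FD 10: (-2.828,5.757) -> (4.243,-1.314) [heading=315, draw]
FD 6: (4.243,-1.314) -> (8.485,-5.556) [heading=315, draw]
BK 18: (8.485,-5.556) -> (-4.243,7.172) [heading=315, draw]
FD 7: (-4.243,7.172) -> (0.707,2.222) [heading=315, draw]
LT 90: heading 315 -> 45
LT 90: heading 45 -> 135
RT 180: heading 135 -> 315
RT 90: heading 315 -> 225
RT 90: heading 225 -> 135
FD 19: (0.707,2.222) -> (-12.728,15.657) [heading=135, draw]
BK 19: (-12.728,15.657) -> (0.707,2.222) [heading=135, draw]
LT 90: heading 135 -> 225
Final: pos=(0.707,2.222), heading=225, 8 segment(s) drawn
Segments drawn: 8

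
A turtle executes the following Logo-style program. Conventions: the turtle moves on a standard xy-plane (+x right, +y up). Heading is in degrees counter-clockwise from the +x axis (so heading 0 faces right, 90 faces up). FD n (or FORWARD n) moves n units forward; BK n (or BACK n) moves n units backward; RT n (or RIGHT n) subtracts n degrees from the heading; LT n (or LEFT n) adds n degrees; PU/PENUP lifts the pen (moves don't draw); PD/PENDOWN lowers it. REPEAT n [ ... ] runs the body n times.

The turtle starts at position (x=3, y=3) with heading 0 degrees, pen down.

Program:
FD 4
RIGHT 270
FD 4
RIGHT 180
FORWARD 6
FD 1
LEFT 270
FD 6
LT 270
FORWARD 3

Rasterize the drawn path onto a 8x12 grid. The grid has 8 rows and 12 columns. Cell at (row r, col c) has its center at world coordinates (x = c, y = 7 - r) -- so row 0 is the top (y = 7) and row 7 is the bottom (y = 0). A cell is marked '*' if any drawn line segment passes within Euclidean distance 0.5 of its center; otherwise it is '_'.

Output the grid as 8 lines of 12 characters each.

Answer: _______*____
_______*____
_______*____
_______*____
_*_*****____
_*_____*____
_*_____*____
_*******____

Derivation:
Segment 0: (3,3) -> (7,3)
Segment 1: (7,3) -> (7,7)
Segment 2: (7,7) -> (7,1)
Segment 3: (7,1) -> (7,0)
Segment 4: (7,0) -> (1,-0)
Segment 5: (1,-0) -> (1,3)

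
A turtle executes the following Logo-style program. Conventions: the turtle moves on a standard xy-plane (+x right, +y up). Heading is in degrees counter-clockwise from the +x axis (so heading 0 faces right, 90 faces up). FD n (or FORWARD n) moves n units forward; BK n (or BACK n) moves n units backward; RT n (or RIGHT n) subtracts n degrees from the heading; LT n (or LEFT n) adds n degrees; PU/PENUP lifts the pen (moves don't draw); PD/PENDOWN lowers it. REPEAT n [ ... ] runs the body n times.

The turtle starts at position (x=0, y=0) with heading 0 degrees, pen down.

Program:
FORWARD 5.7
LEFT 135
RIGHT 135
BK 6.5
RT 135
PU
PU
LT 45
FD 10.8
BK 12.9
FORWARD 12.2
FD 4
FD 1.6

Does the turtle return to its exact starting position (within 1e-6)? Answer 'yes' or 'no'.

Answer: no

Derivation:
Executing turtle program step by step:
Start: pos=(0,0), heading=0, pen down
FD 5.7: (0,0) -> (5.7,0) [heading=0, draw]
LT 135: heading 0 -> 135
RT 135: heading 135 -> 0
BK 6.5: (5.7,0) -> (-0.8,0) [heading=0, draw]
RT 135: heading 0 -> 225
PU: pen up
PU: pen up
LT 45: heading 225 -> 270
FD 10.8: (-0.8,0) -> (-0.8,-10.8) [heading=270, move]
BK 12.9: (-0.8,-10.8) -> (-0.8,2.1) [heading=270, move]
FD 12.2: (-0.8,2.1) -> (-0.8,-10.1) [heading=270, move]
FD 4: (-0.8,-10.1) -> (-0.8,-14.1) [heading=270, move]
FD 1.6: (-0.8,-14.1) -> (-0.8,-15.7) [heading=270, move]
Final: pos=(-0.8,-15.7), heading=270, 2 segment(s) drawn

Start position: (0, 0)
Final position: (-0.8, -15.7)
Distance = 15.72; >= 1e-6 -> NOT closed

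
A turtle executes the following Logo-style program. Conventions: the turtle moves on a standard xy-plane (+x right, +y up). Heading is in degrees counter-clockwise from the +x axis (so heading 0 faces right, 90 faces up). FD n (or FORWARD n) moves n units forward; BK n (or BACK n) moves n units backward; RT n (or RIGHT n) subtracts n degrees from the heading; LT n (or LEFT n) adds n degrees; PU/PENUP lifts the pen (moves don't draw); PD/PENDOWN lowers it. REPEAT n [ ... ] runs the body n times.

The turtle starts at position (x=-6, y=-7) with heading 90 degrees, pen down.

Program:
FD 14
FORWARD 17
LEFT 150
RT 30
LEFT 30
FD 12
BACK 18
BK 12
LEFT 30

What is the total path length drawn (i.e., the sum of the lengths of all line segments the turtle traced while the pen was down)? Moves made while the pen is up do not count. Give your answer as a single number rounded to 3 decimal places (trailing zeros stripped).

Executing turtle program step by step:
Start: pos=(-6,-7), heading=90, pen down
FD 14: (-6,-7) -> (-6,7) [heading=90, draw]
FD 17: (-6,7) -> (-6,24) [heading=90, draw]
LT 150: heading 90 -> 240
RT 30: heading 240 -> 210
LT 30: heading 210 -> 240
FD 12: (-6,24) -> (-12,13.608) [heading=240, draw]
BK 18: (-12,13.608) -> (-3,29.196) [heading=240, draw]
BK 12: (-3,29.196) -> (3,39.588) [heading=240, draw]
LT 30: heading 240 -> 270
Final: pos=(3,39.588), heading=270, 5 segment(s) drawn

Segment lengths:
  seg 1: (-6,-7) -> (-6,7), length = 14
  seg 2: (-6,7) -> (-6,24), length = 17
  seg 3: (-6,24) -> (-12,13.608), length = 12
  seg 4: (-12,13.608) -> (-3,29.196), length = 18
  seg 5: (-3,29.196) -> (3,39.588), length = 12
Total = 73

Answer: 73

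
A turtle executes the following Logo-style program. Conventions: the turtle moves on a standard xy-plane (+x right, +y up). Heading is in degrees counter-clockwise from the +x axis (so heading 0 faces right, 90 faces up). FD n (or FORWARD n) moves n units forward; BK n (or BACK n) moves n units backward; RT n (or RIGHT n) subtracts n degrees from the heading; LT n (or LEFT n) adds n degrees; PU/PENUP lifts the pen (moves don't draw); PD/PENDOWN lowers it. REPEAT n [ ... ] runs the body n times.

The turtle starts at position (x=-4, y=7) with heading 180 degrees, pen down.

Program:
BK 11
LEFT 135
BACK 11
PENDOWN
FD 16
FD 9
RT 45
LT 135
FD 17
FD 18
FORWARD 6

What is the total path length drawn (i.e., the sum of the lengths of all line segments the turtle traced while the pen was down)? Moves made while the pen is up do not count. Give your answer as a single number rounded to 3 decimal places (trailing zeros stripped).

Answer: 88

Derivation:
Executing turtle program step by step:
Start: pos=(-4,7), heading=180, pen down
BK 11: (-4,7) -> (7,7) [heading=180, draw]
LT 135: heading 180 -> 315
BK 11: (7,7) -> (-0.778,14.778) [heading=315, draw]
PD: pen down
FD 16: (-0.778,14.778) -> (10.536,3.464) [heading=315, draw]
FD 9: (10.536,3.464) -> (16.899,-2.899) [heading=315, draw]
RT 45: heading 315 -> 270
LT 135: heading 270 -> 45
FD 17: (16.899,-2.899) -> (28.92,9.121) [heading=45, draw]
FD 18: (28.92,9.121) -> (41.648,21.849) [heading=45, draw]
FD 6: (41.648,21.849) -> (45.891,26.092) [heading=45, draw]
Final: pos=(45.891,26.092), heading=45, 7 segment(s) drawn

Segment lengths:
  seg 1: (-4,7) -> (7,7), length = 11
  seg 2: (7,7) -> (-0.778,14.778), length = 11
  seg 3: (-0.778,14.778) -> (10.536,3.464), length = 16
  seg 4: (10.536,3.464) -> (16.899,-2.899), length = 9
  seg 5: (16.899,-2.899) -> (28.92,9.121), length = 17
  seg 6: (28.92,9.121) -> (41.648,21.849), length = 18
  seg 7: (41.648,21.849) -> (45.891,26.092), length = 6
Total = 88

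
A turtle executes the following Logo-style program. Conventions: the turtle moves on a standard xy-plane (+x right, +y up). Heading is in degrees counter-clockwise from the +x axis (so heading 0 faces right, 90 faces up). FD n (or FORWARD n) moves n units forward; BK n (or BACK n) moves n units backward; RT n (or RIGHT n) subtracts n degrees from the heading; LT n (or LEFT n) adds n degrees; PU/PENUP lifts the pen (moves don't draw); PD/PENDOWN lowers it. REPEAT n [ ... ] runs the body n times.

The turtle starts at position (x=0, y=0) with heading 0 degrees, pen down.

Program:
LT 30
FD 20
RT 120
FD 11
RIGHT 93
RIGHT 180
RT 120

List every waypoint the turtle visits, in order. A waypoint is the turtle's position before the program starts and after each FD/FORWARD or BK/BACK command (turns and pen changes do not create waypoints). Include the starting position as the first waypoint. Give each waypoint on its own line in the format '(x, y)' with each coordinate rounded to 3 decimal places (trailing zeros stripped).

Answer: (0, 0)
(17.321, 10)
(17.321, -1)

Derivation:
Executing turtle program step by step:
Start: pos=(0,0), heading=0, pen down
LT 30: heading 0 -> 30
FD 20: (0,0) -> (17.321,10) [heading=30, draw]
RT 120: heading 30 -> 270
FD 11: (17.321,10) -> (17.321,-1) [heading=270, draw]
RT 93: heading 270 -> 177
RT 180: heading 177 -> 357
RT 120: heading 357 -> 237
Final: pos=(17.321,-1), heading=237, 2 segment(s) drawn
Waypoints (3 total):
(0, 0)
(17.321, 10)
(17.321, -1)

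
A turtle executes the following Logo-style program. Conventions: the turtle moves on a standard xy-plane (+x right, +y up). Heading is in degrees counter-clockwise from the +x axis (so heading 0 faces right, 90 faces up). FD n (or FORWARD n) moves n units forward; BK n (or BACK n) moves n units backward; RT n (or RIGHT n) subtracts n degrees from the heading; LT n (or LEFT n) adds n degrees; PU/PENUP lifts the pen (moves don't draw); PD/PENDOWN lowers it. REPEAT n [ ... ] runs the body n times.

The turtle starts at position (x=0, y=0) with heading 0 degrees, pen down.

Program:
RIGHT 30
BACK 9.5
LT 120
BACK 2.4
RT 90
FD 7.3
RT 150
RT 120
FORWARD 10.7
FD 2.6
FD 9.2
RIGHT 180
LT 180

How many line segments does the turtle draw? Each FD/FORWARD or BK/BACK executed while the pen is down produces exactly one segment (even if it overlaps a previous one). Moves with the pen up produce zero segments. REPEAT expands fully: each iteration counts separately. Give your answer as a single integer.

Executing turtle program step by step:
Start: pos=(0,0), heading=0, pen down
RT 30: heading 0 -> 330
BK 9.5: (0,0) -> (-8.227,4.75) [heading=330, draw]
LT 120: heading 330 -> 90
BK 2.4: (-8.227,4.75) -> (-8.227,2.35) [heading=90, draw]
RT 90: heading 90 -> 0
FD 7.3: (-8.227,2.35) -> (-0.927,2.35) [heading=0, draw]
RT 150: heading 0 -> 210
RT 120: heading 210 -> 90
FD 10.7: (-0.927,2.35) -> (-0.927,13.05) [heading=90, draw]
FD 2.6: (-0.927,13.05) -> (-0.927,15.65) [heading=90, draw]
FD 9.2: (-0.927,15.65) -> (-0.927,24.85) [heading=90, draw]
RT 180: heading 90 -> 270
LT 180: heading 270 -> 90
Final: pos=(-0.927,24.85), heading=90, 6 segment(s) drawn
Segments drawn: 6

Answer: 6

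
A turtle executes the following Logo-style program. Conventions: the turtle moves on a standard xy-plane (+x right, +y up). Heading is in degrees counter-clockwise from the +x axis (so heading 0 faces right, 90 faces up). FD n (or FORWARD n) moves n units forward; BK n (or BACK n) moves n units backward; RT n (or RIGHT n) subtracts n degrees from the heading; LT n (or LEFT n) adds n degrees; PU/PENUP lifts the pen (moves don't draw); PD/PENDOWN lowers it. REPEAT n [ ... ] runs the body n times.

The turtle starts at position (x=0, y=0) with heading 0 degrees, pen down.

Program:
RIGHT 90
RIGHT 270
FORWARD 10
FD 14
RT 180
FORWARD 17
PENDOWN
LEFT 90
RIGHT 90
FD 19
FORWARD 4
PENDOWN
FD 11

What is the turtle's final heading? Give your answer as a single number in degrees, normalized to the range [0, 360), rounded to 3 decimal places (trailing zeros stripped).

Executing turtle program step by step:
Start: pos=(0,0), heading=0, pen down
RT 90: heading 0 -> 270
RT 270: heading 270 -> 0
FD 10: (0,0) -> (10,0) [heading=0, draw]
FD 14: (10,0) -> (24,0) [heading=0, draw]
RT 180: heading 0 -> 180
FD 17: (24,0) -> (7,0) [heading=180, draw]
PD: pen down
LT 90: heading 180 -> 270
RT 90: heading 270 -> 180
FD 19: (7,0) -> (-12,0) [heading=180, draw]
FD 4: (-12,0) -> (-16,0) [heading=180, draw]
PD: pen down
FD 11: (-16,0) -> (-27,0) [heading=180, draw]
Final: pos=(-27,0), heading=180, 6 segment(s) drawn

Answer: 180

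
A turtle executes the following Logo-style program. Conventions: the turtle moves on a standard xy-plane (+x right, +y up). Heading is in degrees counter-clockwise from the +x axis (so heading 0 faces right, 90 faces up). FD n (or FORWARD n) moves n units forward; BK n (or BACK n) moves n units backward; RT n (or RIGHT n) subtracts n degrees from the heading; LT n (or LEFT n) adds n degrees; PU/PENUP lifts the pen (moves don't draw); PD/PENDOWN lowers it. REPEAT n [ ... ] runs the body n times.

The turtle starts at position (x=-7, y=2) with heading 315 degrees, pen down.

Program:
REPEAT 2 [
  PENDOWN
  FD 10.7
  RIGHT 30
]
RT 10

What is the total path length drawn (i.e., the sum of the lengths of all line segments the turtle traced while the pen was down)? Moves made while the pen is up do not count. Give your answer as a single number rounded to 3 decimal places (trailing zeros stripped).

Answer: 21.4

Derivation:
Executing turtle program step by step:
Start: pos=(-7,2), heading=315, pen down
REPEAT 2 [
  -- iteration 1/2 --
  PD: pen down
  FD 10.7: (-7,2) -> (0.566,-5.566) [heading=315, draw]
  RT 30: heading 315 -> 285
  -- iteration 2/2 --
  PD: pen down
  FD 10.7: (0.566,-5.566) -> (3.335,-15.901) [heading=285, draw]
  RT 30: heading 285 -> 255
]
RT 10: heading 255 -> 245
Final: pos=(3.335,-15.901), heading=245, 2 segment(s) drawn

Segment lengths:
  seg 1: (-7,2) -> (0.566,-5.566), length = 10.7
  seg 2: (0.566,-5.566) -> (3.335,-15.901), length = 10.7
Total = 21.4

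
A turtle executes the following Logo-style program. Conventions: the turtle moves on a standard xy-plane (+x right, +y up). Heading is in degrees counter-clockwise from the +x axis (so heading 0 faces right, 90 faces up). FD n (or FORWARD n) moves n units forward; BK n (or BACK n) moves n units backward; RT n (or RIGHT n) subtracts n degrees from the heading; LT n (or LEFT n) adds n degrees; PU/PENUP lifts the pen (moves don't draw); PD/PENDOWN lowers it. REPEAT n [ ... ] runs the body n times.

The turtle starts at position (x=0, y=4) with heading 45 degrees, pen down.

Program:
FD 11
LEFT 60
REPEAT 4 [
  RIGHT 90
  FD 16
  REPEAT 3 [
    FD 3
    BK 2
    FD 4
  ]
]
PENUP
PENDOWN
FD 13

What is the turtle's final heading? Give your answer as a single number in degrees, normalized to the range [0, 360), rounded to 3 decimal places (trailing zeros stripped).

Executing turtle program step by step:
Start: pos=(0,4), heading=45, pen down
FD 11: (0,4) -> (7.778,11.778) [heading=45, draw]
LT 60: heading 45 -> 105
REPEAT 4 [
  -- iteration 1/4 --
  RT 90: heading 105 -> 15
  FD 16: (7.778,11.778) -> (23.233,15.919) [heading=15, draw]
  REPEAT 3 [
    -- iteration 1/3 --
    FD 3: (23.233,15.919) -> (26.131,16.696) [heading=15, draw]
    BK 2: (26.131,16.696) -> (24.199,16.178) [heading=15, draw]
    FD 4: (24.199,16.178) -> (28.063,17.213) [heading=15, draw]
    -- iteration 2/3 --
    FD 3: (28.063,17.213) -> (30.96,17.99) [heading=15, draw]
    BK 2: (30.96,17.99) -> (29.029,17.472) [heading=15, draw]
    FD 4: (29.029,17.472) -> (32.892,18.507) [heading=15, draw]
    -- iteration 3/3 --
    FD 3: (32.892,18.507) -> (35.79,19.284) [heading=15, draw]
    BK 2: (35.79,19.284) -> (33.858,18.766) [heading=15, draw]
    FD 4: (33.858,18.766) -> (37.722,19.802) [heading=15, draw]
  ]
  -- iteration 2/4 --
  RT 90: heading 15 -> 285
  FD 16: (37.722,19.802) -> (41.863,4.347) [heading=285, draw]
  REPEAT 3 [
    -- iteration 1/3 --
    FD 3: (41.863,4.347) -> (42.639,1.449) [heading=285, draw]
    BK 2: (42.639,1.449) -> (42.122,3.381) [heading=285, draw]
    FD 4: (42.122,3.381) -> (43.157,-0.483) [heading=285, draw]
    -- iteration 2/3 --
    FD 3: (43.157,-0.483) -> (43.934,-3.381) [heading=285, draw]
    BK 2: (43.934,-3.381) -> (43.416,-1.449) [heading=285, draw]
    FD 4: (43.416,-1.449) -> (44.451,-5.313) [heading=285, draw]
    -- iteration 3/3 --
    FD 3: (44.451,-5.313) -> (45.228,-8.21) [heading=285, draw]
    BK 2: (45.228,-8.21) -> (44.71,-6.278) [heading=285, draw]
    FD 4: (44.71,-6.278) -> (45.745,-10.142) [heading=285, draw]
  ]
  -- iteration 3/4 --
  RT 90: heading 285 -> 195
  FD 16: (45.745,-10.142) -> (30.29,-14.283) [heading=195, draw]
  REPEAT 3 [
    -- iteration 1/3 --
    FD 3: (30.29,-14.283) -> (27.393,-15.06) [heading=195, draw]
    BK 2: (27.393,-15.06) -> (29.325,-14.542) [heading=195, draw]
    FD 4: (29.325,-14.542) -> (25.461,-15.577) [heading=195, draw]
    -- iteration 2/3 --
    FD 3: (25.461,-15.577) -> (22.563,-16.354) [heading=195, draw]
    BK 2: (22.563,-16.354) -> (24.495,-15.836) [heading=195, draw]
    FD 4: (24.495,-15.836) -> (20.631,-16.871) [heading=195, draw]
    -- iteration 3/3 --
    FD 3: (20.631,-16.871) -> (17.733,-17.648) [heading=195, draw]
    BK 2: (17.733,-17.648) -> (19.665,-17.13) [heading=195, draw]
    FD 4: (19.665,-17.13) -> (15.802,-18.166) [heading=195, draw]
  ]
  -- iteration 4/4 --
  RT 90: heading 195 -> 105
  FD 16: (15.802,-18.166) -> (11.66,-2.711) [heading=105, draw]
  REPEAT 3 [
    -- iteration 1/3 --
    FD 3: (11.66,-2.711) -> (10.884,0.187) [heading=105, draw]
    BK 2: (10.884,0.187) -> (11.402,-1.745) [heading=105, draw]
    FD 4: (11.402,-1.745) -> (10.366,2.119) [heading=105, draw]
    -- iteration 2/3 --
    FD 3: (10.366,2.119) -> (9.59,5.017) [heading=105, draw]
    BK 2: (9.59,5.017) -> (10.108,3.085) [heading=105, draw]
    FD 4: (10.108,3.085) -> (9.072,6.949) [heading=105, draw]
    -- iteration 3/3 --
    FD 3: (9.072,6.949) -> (8.296,9.846) [heading=105, draw]
    BK 2: (8.296,9.846) -> (8.813,7.914) [heading=105, draw]
    FD 4: (8.813,7.914) -> (7.778,11.778) [heading=105, draw]
  ]
]
PU: pen up
PD: pen down
FD 13: (7.778,11.778) -> (4.414,24.335) [heading=105, draw]
Final: pos=(4.414,24.335), heading=105, 42 segment(s) drawn

Answer: 105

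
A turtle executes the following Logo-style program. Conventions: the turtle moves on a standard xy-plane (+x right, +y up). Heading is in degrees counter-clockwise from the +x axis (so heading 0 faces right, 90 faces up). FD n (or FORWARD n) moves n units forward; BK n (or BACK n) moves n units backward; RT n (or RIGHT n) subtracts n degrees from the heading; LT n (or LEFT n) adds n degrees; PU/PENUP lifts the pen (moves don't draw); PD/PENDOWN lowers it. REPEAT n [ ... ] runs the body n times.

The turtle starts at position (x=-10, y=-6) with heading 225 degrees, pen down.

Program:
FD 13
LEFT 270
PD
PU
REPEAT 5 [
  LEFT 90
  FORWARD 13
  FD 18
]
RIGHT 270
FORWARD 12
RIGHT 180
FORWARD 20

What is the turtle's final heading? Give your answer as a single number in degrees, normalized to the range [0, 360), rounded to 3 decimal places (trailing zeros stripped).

Answer: 135

Derivation:
Executing turtle program step by step:
Start: pos=(-10,-6), heading=225, pen down
FD 13: (-10,-6) -> (-19.192,-15.192) [heading=225, draw]
LT 270: heading 225 -> 135
PD: pen down
PU: pen up
REPEAT 5 [
  -- iteration 1/5 --
  LT 90: heading 135 -> 225
  FD 13: (-19.192,-15.192) -> (-28.385,-24.385) [heading=225, move]
  FD 18: (-28.385,-24.385) -> (-41.113,-37.113) [heading=225, move]
  -- iteration 2/5 --
  LT 90: heading 225 -> 315
  FD 13: (-41.113,-37.113) -> (-31.92,-46.305) [heading=315, move]
  FD 18: (-31.92,-46.305) -> (-19.192,-59.033) [heading=315, move]
  -- iteration 3/5 --
  LT 90: heading 315 -> 45
  FD 13: (-19.192,-59.033) -> (-10,-49.841) [heading=45, move]
  FD 18: (-10,-49.841) -> (2.728,-37.113) [heading=45, move]
  -- iteration 4/5 --
  LT 90: heading 45 -> 135
  FD 13: (2.728,-37.113) -> (-6.464,-27.92) [heading=135, move]
  FD 18: (-6.464,-27.92) -> (-19.192,-15.192) [heading=135, move]
  -- iteration 5/5 --
  LT 90: heading 135 -> 225
  FD 13: (-19.192,-15.192) -> (-28.385,-24.385) [heading=225, move]
  FD 18: (-28.385,-24.385) -> (-41.113,-37.113) [heading=225, move]
]
RT 270: heading 225 -> 315
FD 12: (-41.113,-37.113) -> (-32.627,-45.598) [heading=315, move]
RT 180: heading 315 -> 135
FD 20: (-32.627,-45.598) -> (-46.77,-31.456) [heading=135, move]
Final: pos=(-46.77,-31.456), heading=135, 1 segment(s) drawn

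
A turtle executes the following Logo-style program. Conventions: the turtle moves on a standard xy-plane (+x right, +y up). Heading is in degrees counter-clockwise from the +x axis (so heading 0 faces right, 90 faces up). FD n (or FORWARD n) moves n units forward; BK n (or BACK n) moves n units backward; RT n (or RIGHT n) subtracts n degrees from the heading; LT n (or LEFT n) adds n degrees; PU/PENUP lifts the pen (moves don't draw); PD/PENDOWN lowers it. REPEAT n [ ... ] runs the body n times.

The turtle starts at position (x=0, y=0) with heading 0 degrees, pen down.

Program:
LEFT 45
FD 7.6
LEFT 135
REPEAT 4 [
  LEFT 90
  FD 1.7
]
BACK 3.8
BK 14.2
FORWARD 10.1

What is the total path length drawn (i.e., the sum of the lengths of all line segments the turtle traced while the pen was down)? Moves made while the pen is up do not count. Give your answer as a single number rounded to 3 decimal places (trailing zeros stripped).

Executing turtle program step by step:
Start: pos=(0,0), heading=0, pen down
LT 45: heading 0 -> 45
FD 7.6: (0,0) -> (5.374,5.374) [heading=45, draw]
LT 135: heading 45 -> 180
REPEAT 4 [
  -- iteration 1/4 --
  LT 90: heading 180 -> 270
  FD 1.7: (5.374,5.374) -> (5.374,3.674) [heading=270, draw]
  -- iteration 2/4 --
  LT 90: heading 270 -> 0
  FD 1.7: (5.374,3.674) -> (7.074,3.674) [heading=0, draw]
  -- iteration 3/4 --
  LT 90: heading 0 -> 90
  FD 1.7: (7.074,3.674) -> (7.074,5.374) [heading=90, draw]
  -- iteration 4/4 --
  LT 90: heading 90 -> 180
  FD 1.7: (7.074,5.374) -> (5.374,5.374) [heading=180, draw]
]
BK 3.8: (5.374,5.374) -> (9.174,5.374) [heading=180, draw]
BK 14.2: (9.174,5.374) -> (23.374,5.374) [heading=180, draw]
FD 10.1: (23.374,5.374) -> (13.274,5.374) [heading=180, draw]
Final: pos=(13.274,5.374), heading=180, 8 segment(s) drawn

Segment lengths:
  seg 1: (0,0) -> (5.374,5.374), length = 7.6
  seg 2: (5.374,5.374) -> (5.374,3.674), length = 1.7
  seg 3: (5.374,3.674) -> (7.074,3.674), length = 1.7
  seg 4: (7.074,3.674) -> (7.074,5.374), length = 1.7
  seg 5: (7.074,5.374) -> (5.374,5.374), length = 1.7
  seg 6: (5.374,5.374) -> (9.174,5.374), length = 3.8
  seg 7: (9.174,5.374) -> (23.374,5.374), length = 14.2
  seg 8: (23.374,5.374) -> (13.274,5.374), length = 10.1
Total = 42.5

Answer: 42.5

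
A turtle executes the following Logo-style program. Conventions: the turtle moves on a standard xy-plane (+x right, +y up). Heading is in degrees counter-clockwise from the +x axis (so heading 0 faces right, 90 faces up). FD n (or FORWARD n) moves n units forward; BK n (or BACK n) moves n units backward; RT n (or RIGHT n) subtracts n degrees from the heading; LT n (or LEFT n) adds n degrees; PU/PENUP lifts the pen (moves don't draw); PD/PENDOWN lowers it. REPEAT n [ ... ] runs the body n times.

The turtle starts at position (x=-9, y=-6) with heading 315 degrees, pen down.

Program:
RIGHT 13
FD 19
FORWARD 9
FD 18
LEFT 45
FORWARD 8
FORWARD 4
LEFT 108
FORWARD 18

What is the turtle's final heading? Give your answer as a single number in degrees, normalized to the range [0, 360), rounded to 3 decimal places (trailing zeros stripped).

Executing turtle program step by step:
Start: pos=(-9,-6), heading=315, pen down
RT 13: heading 315 -> 302
FD 19: (-9,-6) -> (1.068,-22.113) [heading=302, draw]
FD 9: (1.068,-22.113) -> (5.838,-29.745) [heading=302, draw]
FD 18: (5.838,-29.745) -> (15.376,-45.01) [heading=302, draw]
LT 45: heading 302 -> 347
FD 8: (15.376,-45.01) -> (23.171,-46.81) [heading=347, draw]
FD 4: (23.171,-46.81) -> (27.069,-47.71) [heading=347, draw]
LT 108: heading 347 -> 95
FD 18: (27.069,-47.71) -> (25.5,-29.778) [heading=95, draw]
Final: pos=(25.5,-29.778), heading=95, 6 segment(s) drawn

Answer: 95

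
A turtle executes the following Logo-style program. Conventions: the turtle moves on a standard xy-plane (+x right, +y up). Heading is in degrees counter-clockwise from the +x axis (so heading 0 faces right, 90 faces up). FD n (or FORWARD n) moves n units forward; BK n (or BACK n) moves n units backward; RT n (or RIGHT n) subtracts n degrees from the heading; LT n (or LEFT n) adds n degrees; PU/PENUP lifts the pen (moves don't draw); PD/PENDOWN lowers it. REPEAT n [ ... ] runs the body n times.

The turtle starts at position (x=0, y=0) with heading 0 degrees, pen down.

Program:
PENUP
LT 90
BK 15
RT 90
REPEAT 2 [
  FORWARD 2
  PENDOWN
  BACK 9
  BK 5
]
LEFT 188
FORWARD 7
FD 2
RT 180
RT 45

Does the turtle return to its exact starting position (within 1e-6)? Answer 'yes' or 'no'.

Answer: no

Derivation:
Executing turtle program step by step:
Start: pos=(0,0), heading=0, pen down
PU: pen up
LT 90: heading 0 -> 90
BK 15: (0,0) -> (0,-15) [heading=90, move]
RT 90: heading 90 -> 0
REPEAT 2 [
  -- iteration 1/2 --
  FD 2: (0,-15) -> (2,-15) [heading=0, move]
  PD: pen down
  BK 9: (2,-15) -> (-7,-15) [heading=0, draw]
  BK 5: (-7,-15) -> (-12,-15) [heading=0, draw]
  -- iteration 2/2 --
  FD 2: (-12,-15) -> (-10,-15) [heading=0, draw]
  PD: pen down
  BK 9: (-10,-15) -> (-19,-15) [heading=0, draw]
  BK 5: (-19,-15) -> (-24,-15) [heading=0, draw]
]
LT 188: heading 0 -> 188
FD 7: (-24,-15) -> (-30.932,-15.974) [heading=188, draw]
FD 2: (-30.932,-15.974) -> (-32.912,-16.253) [heading=188, draw]
RT 180: heading 188 -> 8
RT 45: heading 8 -> 323
Final: pos=(-32.912,-16.253), heading=323, 7 segment(s) drawn

Start position: (0, 0)
Final position: (-32.912, -16.253)
Distance = 36.707; >= 1e-6 -> NOT closed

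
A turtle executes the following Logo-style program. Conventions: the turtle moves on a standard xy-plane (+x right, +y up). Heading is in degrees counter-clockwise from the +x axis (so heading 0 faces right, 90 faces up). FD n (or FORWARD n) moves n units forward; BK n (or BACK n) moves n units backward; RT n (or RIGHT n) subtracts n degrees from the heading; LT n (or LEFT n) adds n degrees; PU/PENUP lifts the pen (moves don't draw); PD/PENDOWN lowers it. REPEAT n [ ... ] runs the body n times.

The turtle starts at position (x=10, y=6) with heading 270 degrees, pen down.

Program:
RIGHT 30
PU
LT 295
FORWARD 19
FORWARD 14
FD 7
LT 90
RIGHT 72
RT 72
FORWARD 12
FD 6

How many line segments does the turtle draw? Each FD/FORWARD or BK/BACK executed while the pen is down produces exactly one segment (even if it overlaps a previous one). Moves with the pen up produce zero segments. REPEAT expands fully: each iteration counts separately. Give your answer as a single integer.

Executing turtle program step by step:
Start: pos=(10,6), heading=270, pen down
RT 30: heading 270 -> 240
PU: pen up
LT 295: heading 240 -> 175
FD 19: (10,6) -> (-8.928,7.656) [heading=175, move]
FD 14: (-8.928,7.656) -> (-22.874,8.876) [heading=175, move]
FD 7: (-22.874,8.876) -> (-29.848,9.486) [heading=175, move]
LT 90: heading 175 -> 265
RT 72: heading 265 -> 193
RT 72: heading 193 -> 121
FD 12: (-29.848,9.486) -> (-36.028,19.772) [heading=121, move]
FD 6: (-36.028,19.772) -> (-39.118,24.915) [heading=121, move]
Final: pos=(-39.118,24.915), heading=121, 0 segment(s) drawn
Segments drawn: 0

Answer: 0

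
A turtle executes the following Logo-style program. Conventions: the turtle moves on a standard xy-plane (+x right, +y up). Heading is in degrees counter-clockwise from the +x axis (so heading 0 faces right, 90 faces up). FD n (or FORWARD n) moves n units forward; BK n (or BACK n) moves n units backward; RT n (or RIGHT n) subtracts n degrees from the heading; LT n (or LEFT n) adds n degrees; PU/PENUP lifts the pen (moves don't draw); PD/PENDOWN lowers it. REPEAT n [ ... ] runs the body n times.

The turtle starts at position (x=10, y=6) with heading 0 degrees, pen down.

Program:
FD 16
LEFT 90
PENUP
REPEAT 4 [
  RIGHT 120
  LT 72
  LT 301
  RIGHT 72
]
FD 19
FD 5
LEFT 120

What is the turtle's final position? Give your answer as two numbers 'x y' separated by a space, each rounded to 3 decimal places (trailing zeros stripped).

Executing turtle program step by step:
Start: pos=(10,6), heading=0, pen down
FD 16: (10,6) -> (26,6) [heading=0, draw]
LT 90: heading 0 -> 90
PU: pen up
REPEAT 4 [
  -- iteration 1/4 --
  RT 120: heading 90 -> 330
  LT 72: heading 330 -> 42
  LT 301: heading 42 -> 343
  RT 72: heading 343 -> 271
  -- iteration 2/4 --
  RT 120: heading 271 -> 151
  LT 72: heading 151 -> 223
  LT 301: heading 223 -> 164
  RT 72: heading 164 -> 92
  -- iteration 3/4 --
  RT 120: heading 92 -> 332
  LT 72: heading 332 -> 44
  LT 301: heading 44 -> 345
  RT 72: heading 345 -> 273
  -- iteration 4/4 --
  RT 120: heading 273 -> 153
  LT 72: heading 153 -> 225
  LT 301: heading 225 -> 166
  RT 72: heading 166 -> 94
]
FD 19: (26,6) -> (24.675,24.954) [heading=94, move]
FD 5: (24.675,24.954) -> (24.326,29.942) [heading=94, move]
LT 120: heading 94 -> 214
Final: pos=(24.326,29.942), heading=214, 1 segment(s) drawn

Answer: 24.326 29.942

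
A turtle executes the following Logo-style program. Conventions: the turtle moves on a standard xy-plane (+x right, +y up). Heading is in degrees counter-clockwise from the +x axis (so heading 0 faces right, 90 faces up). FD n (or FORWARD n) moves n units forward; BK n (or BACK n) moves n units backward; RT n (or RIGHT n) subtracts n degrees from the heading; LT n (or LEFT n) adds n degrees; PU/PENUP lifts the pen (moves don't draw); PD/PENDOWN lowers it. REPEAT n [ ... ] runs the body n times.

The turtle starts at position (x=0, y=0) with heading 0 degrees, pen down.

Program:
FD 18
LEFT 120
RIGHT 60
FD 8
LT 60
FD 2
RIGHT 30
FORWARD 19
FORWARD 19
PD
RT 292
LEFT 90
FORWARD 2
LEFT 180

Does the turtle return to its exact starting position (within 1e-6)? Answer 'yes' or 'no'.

Executing turtle program step by step:
Start: pos=(0,0), heading=0, pen down
FD 18: (0,0) -> (18,0) [heading=0, draw]
LT 120: heading 0 -> 120
RT 60: heading 120 -> 60
FD 8: (18,0) -> (22,6.928) [heading=60, draw]
LT 60: heading 60 -> 120
FD 2: (22,6.928) -> (21,8.66) [heading=120, draw]
RT 30: heading 120 -> 90
FD 19: (21,8.66) -> (21,27.66) [heading=90, draw]
FD 19: (21,27.66) -> (21,46.66) [heading=90, draw]
PD: pen down
RT 292: heading 90 -> 158
LT 90: heading 158 -> 248
FD 2: (21,46.66) -> (20.251,44.806) [heading=248, draw]
LT 180: heading 248 -> 68
Final: pos=(20.251,44.806), heading=68, 6 segment(s) drawn

Start position: (0, 0)
Final position: (20.251, 44.806)
Distance = 49.17; >= 1e-6 -> NOT closed

Answer: no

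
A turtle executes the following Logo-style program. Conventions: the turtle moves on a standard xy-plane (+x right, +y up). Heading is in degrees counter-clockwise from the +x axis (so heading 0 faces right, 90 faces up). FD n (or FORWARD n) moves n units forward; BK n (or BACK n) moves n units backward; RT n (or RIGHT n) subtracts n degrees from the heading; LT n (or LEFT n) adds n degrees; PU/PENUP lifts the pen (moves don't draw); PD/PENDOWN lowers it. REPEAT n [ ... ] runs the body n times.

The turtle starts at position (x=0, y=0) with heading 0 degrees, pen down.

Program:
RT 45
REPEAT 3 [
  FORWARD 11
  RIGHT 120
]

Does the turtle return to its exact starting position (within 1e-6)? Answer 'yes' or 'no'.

Executing turtle program step by step:
Start: pos=(0,0), heading=0, pen down
RT 45: heading 0 -> 315
REPEAT 3 [
  -- iteration 1/3 --
  FD 11: (0,0) -> (7.778,-7.778) [heading=315, draw]
  RT 120: heading 315 -> 195
  -- iteration 2/3 --
  FD 11: (7.778,-7.778) -> (-2.847,-10.625) [heading=195, draw]
  RT 120: heading 195 -> 75
  -- iteration 3/3 --
  FD 11: (-2.847,-10.625) -> (0,0) [heading=75, draw]
  RT 120: heading 75 -> 315
]
Final: pos=(0,0), heading=315, 3 segment(s) drawn

Start position: (0, 0)
Final position: (0, 0)
Distance = 0; < 1e-6 -> CLOSED

Answer: yes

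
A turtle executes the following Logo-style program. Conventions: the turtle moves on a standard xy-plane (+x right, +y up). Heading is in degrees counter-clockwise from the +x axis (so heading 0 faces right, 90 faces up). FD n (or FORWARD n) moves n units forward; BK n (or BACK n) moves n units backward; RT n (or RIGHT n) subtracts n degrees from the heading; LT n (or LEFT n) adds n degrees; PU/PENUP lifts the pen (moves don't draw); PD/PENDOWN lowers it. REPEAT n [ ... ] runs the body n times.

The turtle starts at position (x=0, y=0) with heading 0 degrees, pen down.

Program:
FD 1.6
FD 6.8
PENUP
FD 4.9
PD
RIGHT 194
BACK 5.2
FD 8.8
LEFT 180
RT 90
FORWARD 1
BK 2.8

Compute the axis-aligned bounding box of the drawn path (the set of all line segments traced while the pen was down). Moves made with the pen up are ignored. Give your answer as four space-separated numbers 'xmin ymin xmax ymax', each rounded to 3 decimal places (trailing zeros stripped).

Answer: 0 -1.258 18.346 2.617

Derivation:
Executing turtle program step by step:
Start: pos=(0,0), heading=0, pen down
FD 1.6: (0,0) -> (1.6,0) [heading=0, draw]
FD 6.8: (1.6,0) -> (8.4,0) [heading=0, draw]
PU: pen up
FD 4.9: (8.4,0) -> (13.3,0) [heading=0, move]
PD: pen down
RT 194: heading 0 -> 166
BK 5.2: (13.3,0) -> (18.346,-1.258) [heading=166, draw]
FD 8.8: (18.346,-1.258) -> (9.807,0.871) [heading=166, draw]
LT 180: heading 166 -> 346
RT 90: heading 346 -> 256
FD 1: (9.807,0.871) -> (9.565,-0.099) [heading=256, draw]
BK 2.8: (9.565,-0.099) -> (10.242,2.617) [heading=256, draw]
Final: pos=(10.242,2.617), heading=256, 6 segment(s) drawn

Segment endpoints: x in {0, 1.6, 8.4, 9.565, 9.807, 10.242, 13.3, 18.346}, y in {-1.258, -0.099, 0, 0.871, 2.617}
xmin=0, ymin=-1.258, xmax=18.346, ymax=2.617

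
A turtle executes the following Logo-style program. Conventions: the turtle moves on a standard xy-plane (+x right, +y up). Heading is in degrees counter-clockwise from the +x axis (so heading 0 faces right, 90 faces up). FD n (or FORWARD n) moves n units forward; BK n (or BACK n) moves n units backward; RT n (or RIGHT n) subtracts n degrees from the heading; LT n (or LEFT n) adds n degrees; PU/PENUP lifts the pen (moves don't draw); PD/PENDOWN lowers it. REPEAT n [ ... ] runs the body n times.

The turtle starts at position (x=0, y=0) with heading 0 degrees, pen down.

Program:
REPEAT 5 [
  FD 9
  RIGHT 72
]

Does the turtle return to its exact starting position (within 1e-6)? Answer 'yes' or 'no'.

Executing turtle program step by step:
Start: pos=(0,0), heading=0, pen down
REPEAT 5 [
  -- iteration 1/5 --
  FD 9: (0,0) -> (9,0) [heading=0, draw]
  RT 72: heading 0 -> 288
  -- iteration 2/5 --
  FD 9: (9,0) -> (11.781,-8.56) [heading=288, draw]
  RT 72: heading 288 -> 216
  -- iteration 3/5 --
  FD 9: (11.781,-8.56) -> (4.5,-13.85) [heading=216, draw]
  RT 72: heading 216 -> 144
  -- iteration 4/5 --
  FD 9: (4.5,-13.85) -> (-2.781,-8.56) [heading=144, draw]
  RT 72: heading 144 -> 72
  -- iteration 5/5 --
  FD 9: (-2.781,-8.56) -> (0,0) [heading=72, draw]
  RT 72: heading 72 -> 0
]
Final: pos=(0,0), heading=0, 5 segment(s) drawn

Start position: (0, 0)
Final position: (0, 0)
Distance = 0; < 1e-6 -> CLOSED

Answer: yes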